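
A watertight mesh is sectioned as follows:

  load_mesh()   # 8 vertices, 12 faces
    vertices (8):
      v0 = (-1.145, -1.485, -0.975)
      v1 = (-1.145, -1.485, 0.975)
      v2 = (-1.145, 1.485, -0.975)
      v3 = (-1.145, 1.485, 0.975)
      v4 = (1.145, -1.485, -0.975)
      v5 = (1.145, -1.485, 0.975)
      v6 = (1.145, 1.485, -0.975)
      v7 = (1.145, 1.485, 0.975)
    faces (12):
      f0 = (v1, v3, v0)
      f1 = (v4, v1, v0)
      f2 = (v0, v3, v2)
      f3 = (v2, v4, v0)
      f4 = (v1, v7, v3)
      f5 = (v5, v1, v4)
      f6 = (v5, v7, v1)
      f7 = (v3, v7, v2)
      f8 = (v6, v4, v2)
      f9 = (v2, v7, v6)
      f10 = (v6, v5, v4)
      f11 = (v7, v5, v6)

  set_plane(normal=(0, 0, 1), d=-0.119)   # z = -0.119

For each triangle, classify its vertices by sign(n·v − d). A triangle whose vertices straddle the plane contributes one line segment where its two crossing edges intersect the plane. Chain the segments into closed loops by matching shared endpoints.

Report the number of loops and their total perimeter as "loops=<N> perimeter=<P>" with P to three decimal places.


loops=1 perimeter=10.520

Straddling triangles (8 of 12):
  (v1,v3,v0) [++-] → (-1.145, -0.181246, -0.119)–(-1.145, -1.485, -0.119)  len=1.3038
  (v4,v1,v0) [-+-] → (0.139749, -1.485, -0.119)–(-1.145, -1.485, -0.119)  len=1.2847
  (v0,v3,v2) [-+-] → (-1.145, -0.181246, -0.119)–(-1.145, 1.485, -0.119)  len=1.6662
  (v5,v1,v4) [++-] → (0.139749, -1.485, -0.119)–(1.145, -1.485, -0.119)  len=1.0053
  (v3,v7,v2) [++-] → (-0.139749, 1.485, -0.119)–(-1.145, 1.485, -0.119)  len=1.0053
  (v2,v7,v6) [-+-] → (-0.139749, 1.485, -0.119)–(1.145, 1.485, -0.119)  len=1.2847
  (v6,v5,v4) [-+-] → (1.145, 0.181246, -0.119)–(1.145, -1.485, -0.119)  len=1.6662
  (v7,v5,v6) [++-] → (1.145, 0.181246, -0.119)–(1.145, 1.485, -0.119)  len=1.3038

Chained into 1 loop(s):
  loop 1: 8 segments, perimeter = 10.5200
Total perimeter = 10.520


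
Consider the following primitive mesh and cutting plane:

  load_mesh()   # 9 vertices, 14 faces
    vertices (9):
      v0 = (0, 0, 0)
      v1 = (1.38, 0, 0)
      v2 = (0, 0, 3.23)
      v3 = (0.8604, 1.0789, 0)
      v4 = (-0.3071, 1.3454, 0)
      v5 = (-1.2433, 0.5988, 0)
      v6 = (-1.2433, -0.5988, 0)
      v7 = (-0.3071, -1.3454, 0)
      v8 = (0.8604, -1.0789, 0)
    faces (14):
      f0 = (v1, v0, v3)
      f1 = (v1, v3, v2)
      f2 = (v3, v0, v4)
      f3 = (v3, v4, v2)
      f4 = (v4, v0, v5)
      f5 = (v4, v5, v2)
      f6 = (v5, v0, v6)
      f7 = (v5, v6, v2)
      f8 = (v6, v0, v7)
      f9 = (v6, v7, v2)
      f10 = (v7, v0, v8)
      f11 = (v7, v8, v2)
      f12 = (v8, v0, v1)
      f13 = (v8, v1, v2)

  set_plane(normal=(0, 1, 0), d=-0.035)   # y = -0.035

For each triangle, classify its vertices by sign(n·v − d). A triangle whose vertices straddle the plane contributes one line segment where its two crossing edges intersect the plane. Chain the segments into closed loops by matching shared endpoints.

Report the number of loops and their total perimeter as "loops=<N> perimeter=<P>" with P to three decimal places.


Straddling triangles (8 of 14):
  (v5,v0,v6) [++-] → (-0.0726712, -0.035, 0)–(-1.2433, -0.035, 0)  len=1.1706
  (v5,v6,v2) [+-+] → (-1.2433, -0.035, 0)–(-0.0726712, -0.035, 3.04121)  len=3.2587
  (v6,v0,v7) [-+-] → (-0.0726712, -0.035, 0)–(-0.00798907, -0.035, 0)  len=0.0647
  (v6,v7,v2) [--+] → (-0.00798907, -0.035, 3.14597)–(-0.0726712, -0.035, 3.04121)  len=0.1231
  (v7,v0,v8) [-+-] → (-0.00798907, -0.035, 0)–(0.0279118, -0.035, 0)  len=0.0359
  (v7,v8,v2) [--+] → (0.0279118, -0.035, 3.12522)–(-0.00798907, -0.035, 3.14597)  len=0.0415
  (v8,v0,v1) [-++] → (0.0279118, -0.035, 0)–(1.36314, -0.035, 0)  len=1.3352
  (v8,v1,v2) [-++] → (1.36314, -0.035, 0)–(0.0279118, -0.035, 3.12522)  len=3.3985

Chained into 1 loop(s):
  loop 1: 8 segments, perimeter = 9.4283
Total perimeter = 9.428

loops=1 perimeter=9.428


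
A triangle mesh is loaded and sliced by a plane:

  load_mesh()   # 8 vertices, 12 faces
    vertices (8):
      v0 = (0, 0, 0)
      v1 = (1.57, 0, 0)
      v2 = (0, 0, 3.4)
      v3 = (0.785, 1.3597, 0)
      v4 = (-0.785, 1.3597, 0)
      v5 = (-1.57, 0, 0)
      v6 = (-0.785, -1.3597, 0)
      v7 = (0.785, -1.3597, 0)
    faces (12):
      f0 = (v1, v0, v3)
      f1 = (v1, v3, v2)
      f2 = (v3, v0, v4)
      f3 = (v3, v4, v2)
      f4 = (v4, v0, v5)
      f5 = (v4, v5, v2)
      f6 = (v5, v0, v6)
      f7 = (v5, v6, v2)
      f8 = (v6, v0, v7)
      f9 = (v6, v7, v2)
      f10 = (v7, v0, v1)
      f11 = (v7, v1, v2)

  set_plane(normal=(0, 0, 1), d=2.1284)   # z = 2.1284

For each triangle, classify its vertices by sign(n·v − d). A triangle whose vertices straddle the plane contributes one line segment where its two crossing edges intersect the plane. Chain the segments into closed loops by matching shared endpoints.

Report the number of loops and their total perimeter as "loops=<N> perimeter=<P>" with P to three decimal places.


Straddling triangles (6 of 12):
  (v1,v3,v2) [--+] → (0.29359, 0.508528, 2.1284)–(0.58718, 0, 2.1284)  len=0.5872
  (v3,v4,v2) [--+] → (-0.29359, 0.508528, 2.1284)–(0.29359, 0.508528, 2.1284)  len=0.5872
  (v4,v5,v2) [--+] → (-0.58718, 0, 2.1284)–(-0.29359, 0.508528, 2.1284)  len=0.5872
  (v5,v6,v2) [--+] → (-0.29359, -0.508528, 2.1284)–(-0.58718, 0, 2.1284)  len=0.5872
  (v6,v7,v2) [--+] → (0.29359, -0.508528, 2.1284)–(-0.29359, -0.508528, 2.1284)  len=0.5872
  (v7,v1,v2) [--+] → (0.58718, 0, 2.1284)–(0.29359, -0.508528, 2.1284)  len=0.5872

Chained into 1 loop(s):
  loop 1: 6 segments, perimeter = 3.5231
Total perimeter = 3.523

loops=1 perimeter=3.523


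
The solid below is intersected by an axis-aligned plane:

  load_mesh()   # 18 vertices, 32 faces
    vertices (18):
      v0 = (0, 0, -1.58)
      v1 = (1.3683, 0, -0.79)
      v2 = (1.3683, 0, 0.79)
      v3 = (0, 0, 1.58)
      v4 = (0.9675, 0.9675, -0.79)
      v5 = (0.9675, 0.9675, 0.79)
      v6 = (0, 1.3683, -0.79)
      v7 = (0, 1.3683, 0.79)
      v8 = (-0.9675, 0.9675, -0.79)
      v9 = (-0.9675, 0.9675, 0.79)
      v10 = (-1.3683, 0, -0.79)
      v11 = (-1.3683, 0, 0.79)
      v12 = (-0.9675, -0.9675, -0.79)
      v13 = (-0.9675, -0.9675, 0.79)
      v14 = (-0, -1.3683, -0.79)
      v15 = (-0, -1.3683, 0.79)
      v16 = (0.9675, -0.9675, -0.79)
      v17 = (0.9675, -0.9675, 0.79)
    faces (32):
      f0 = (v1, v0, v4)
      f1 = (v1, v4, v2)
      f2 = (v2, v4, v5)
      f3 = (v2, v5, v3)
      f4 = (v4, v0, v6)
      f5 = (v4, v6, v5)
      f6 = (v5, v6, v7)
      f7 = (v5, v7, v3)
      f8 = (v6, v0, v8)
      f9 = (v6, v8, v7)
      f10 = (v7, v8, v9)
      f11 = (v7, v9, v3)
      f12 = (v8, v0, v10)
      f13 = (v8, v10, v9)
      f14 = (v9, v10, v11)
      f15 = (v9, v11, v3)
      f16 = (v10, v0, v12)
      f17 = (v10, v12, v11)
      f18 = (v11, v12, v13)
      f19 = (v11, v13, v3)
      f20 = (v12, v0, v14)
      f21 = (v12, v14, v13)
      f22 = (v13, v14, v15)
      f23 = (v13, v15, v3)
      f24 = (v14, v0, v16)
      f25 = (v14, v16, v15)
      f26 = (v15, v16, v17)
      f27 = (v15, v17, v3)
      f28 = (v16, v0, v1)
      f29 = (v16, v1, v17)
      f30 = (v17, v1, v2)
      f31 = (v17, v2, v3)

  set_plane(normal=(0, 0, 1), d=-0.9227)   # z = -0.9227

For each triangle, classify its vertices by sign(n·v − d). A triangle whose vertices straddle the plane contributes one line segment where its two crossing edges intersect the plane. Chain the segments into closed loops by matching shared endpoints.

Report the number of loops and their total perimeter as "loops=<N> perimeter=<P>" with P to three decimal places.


loops=1 perimeter=6.971

Straddling triangles (8 of 32):
  (v1,v0,v4) [+-+] → (1.13846, 0, -0.9227)–(0.804984, 0.804984, -0.9227)  len=0.8713
  (v4,v0,v6) [+-+] → (0.804984, 0.804984, -0.9227)–(0, 1.13846, -0.9227)  len=0.8713
  (v6,v0,v8) [+-+] → (0, 1.13846, -0.9227)–(-0.804984, 0.804984, -0.9227)  len=0.8713
  (v8,v0,v10) [+-+] → (-0.804984, 0.804984, -0.9227)–(-1.13846, 0, -0.9227)  len=0.8713
  (v10,v0,v12) [+-+] → (-1.13846, 0, -0.9227)–(-0.804984, -0.804984, -0.9227)  len=0.8713
  (v12,v0,v14) [+-+] → (-0.804984, -0.804984, -0.9227)–(0, -1.13846, -0.9227)  len=0.8713
  (v14,v0,v16) [+-+] → (0, -1.13846, -0.9227)–(0.804984, -0.804984, -0.9227)  len=0.8713
  (v16,v0,v1) [+-+] → (0.804984, -0.804984, -0.9227)–(1.13846, 0, -0.9227)  len=0.8713

Chained into 1 loop(s):
  loop 1: 8 segments, perimeter = 6.9706
Total perimeter = 6.971


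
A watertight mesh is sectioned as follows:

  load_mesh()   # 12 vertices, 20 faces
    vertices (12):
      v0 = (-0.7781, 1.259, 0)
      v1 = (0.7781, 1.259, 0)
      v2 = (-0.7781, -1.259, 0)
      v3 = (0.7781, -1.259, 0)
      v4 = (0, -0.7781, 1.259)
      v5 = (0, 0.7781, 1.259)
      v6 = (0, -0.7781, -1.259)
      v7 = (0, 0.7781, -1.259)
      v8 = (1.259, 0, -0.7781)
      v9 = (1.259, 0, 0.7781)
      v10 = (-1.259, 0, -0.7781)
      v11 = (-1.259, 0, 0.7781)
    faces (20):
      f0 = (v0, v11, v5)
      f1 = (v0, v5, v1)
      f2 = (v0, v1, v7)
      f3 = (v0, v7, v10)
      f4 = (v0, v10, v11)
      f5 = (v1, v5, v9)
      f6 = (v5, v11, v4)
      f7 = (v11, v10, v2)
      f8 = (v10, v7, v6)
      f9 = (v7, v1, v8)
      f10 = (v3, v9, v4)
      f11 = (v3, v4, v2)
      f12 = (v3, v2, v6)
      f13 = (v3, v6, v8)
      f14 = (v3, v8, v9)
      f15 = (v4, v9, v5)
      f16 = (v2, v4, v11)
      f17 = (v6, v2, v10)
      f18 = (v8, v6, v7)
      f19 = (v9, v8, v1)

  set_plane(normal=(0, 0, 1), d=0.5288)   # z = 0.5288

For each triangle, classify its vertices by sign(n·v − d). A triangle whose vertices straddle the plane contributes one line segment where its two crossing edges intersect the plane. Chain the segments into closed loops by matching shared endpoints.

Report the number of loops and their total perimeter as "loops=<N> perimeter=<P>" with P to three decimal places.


Straddling triangles (10 of 20):
  (v0,v11,v5) [-++] → (-1.10492, 0.403378, 0.5288)–(-0.451286, 1.05701, 0.5288)  len=0.9244
  (v0,v5,v1) [-+-] → (-0.451286, 1.05701, 0.5288)–(0.451286, 1.05701, 0.5288)  len=0.9026
  (v0,v10,v11) [--+] → (-1.259, 0, 0.5288)–(-1.10492, 0.403378, 0.5288)  len=0.4318
  (v1,v5,v9) [-++] → (0.451286, 1.05701, 0.5288)–(1.10492, 0.403378, 0.5288)  len=0.9244
  (v11,v10,v2) [+--] → (-1.259, 0, 0.5288)–(-1.10492, -0.403378, 0.5288)  len=0.4318
  (v3,v9,v4) [-++] → (1.10492, -0.403378, 0.5288)–(0.451286, -1.05701, 0.5288)  len=0.9244
  (v3,v4,v2) [-+-] → (0.451286, -1.05701, 0.5288)–(-0.451286, -1.05701, 0.5288)  len=0.9026
  (v3,v8,v9) [--+] → (1.259, 0, 0.5288)–(1.10492, -0.403378, 0.5288)  len=0.4318
  (v2,v4,v11) [-++] → (-0.451286, -1.05701, 0.5288)–(-1.10492, -0.403378, 0.5288)  len=0.9244
  (v9,v8,v1) [+--] → (1.259, 0, 0.5288)–(1.10492, 0.403378, 0.5288)  len=0.4318

Chained into 1 loop(s):
  loop 1: 10 segments, perimeter = 7.2299
Total perimeter = 7.230

loops=1 perimeter=7.230


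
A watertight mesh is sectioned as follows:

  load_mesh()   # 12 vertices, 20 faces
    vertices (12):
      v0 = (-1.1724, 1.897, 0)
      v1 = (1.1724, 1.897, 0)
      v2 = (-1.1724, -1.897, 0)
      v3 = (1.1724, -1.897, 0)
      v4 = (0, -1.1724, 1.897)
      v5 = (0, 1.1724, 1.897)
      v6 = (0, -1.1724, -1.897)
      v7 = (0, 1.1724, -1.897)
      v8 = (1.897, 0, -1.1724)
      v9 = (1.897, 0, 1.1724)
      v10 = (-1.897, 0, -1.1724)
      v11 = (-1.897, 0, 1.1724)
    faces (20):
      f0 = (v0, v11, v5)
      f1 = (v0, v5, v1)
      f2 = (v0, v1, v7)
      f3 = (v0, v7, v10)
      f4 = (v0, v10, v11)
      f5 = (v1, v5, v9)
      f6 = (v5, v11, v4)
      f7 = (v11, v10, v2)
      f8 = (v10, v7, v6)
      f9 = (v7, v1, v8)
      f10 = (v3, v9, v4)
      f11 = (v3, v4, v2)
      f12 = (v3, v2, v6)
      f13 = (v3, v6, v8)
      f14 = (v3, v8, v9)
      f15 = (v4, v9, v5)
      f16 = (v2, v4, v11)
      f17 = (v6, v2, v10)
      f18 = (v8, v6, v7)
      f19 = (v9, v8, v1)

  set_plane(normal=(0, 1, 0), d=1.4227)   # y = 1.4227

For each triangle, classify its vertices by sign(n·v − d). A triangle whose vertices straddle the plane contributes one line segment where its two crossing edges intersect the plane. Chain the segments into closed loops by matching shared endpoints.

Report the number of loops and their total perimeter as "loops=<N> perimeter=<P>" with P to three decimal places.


Straddling triangles (8 of 20):
  (v0,v11,v5) [+--] → (-1.35357, 1.4227, 0.293131)–(-0.404984, 1.4227, 1.24172)  len=1.3415
  (v0,v5,v1) [+-+] → (-0.404984, 1.4227, 1.24172)–(0.404984, 1.4227, 1.24172)  len=0.8100
  (v0,v1,v7) [++-] → (0.404984, 1.4227, -1.24172)–(-0.404984, 1.4227, -1.24172)  len=0.8100
  (v0,v7,v10) [+--] → (-0.404984, 1.4227, -1.24172)–(-1.35357, 1.4227, -0.293131)  len=1.3415
  (v0,v10,v11) [+--] → (-1.35357, 1.4227, -0.293131)–(-1.35357, 1.4227, 0.293131)  len=0.5863
  (v1,v5,v9) [+--] → (0.404984, 1.4227, 1.24172)–(1.35357, 1.4227, 0.293131)  len=1.3415
  (v7,v1,v8) [-+-] → (0.404984, 1.4227, -1.24172)–(1.35357, 1.4227, -0.293131)  len=1.3415
  (v9,v8,v1) [--+] → (1.35357, 1.4227, -0.293131)–(1.35357, 1.4227, 0.293131)  len=0.5863

Chained into 1 loop(s):
  loop 1: 8 segments, perimeter = 8.1585
Total perimeter = 8.158

loops=1 perimeter=8.158


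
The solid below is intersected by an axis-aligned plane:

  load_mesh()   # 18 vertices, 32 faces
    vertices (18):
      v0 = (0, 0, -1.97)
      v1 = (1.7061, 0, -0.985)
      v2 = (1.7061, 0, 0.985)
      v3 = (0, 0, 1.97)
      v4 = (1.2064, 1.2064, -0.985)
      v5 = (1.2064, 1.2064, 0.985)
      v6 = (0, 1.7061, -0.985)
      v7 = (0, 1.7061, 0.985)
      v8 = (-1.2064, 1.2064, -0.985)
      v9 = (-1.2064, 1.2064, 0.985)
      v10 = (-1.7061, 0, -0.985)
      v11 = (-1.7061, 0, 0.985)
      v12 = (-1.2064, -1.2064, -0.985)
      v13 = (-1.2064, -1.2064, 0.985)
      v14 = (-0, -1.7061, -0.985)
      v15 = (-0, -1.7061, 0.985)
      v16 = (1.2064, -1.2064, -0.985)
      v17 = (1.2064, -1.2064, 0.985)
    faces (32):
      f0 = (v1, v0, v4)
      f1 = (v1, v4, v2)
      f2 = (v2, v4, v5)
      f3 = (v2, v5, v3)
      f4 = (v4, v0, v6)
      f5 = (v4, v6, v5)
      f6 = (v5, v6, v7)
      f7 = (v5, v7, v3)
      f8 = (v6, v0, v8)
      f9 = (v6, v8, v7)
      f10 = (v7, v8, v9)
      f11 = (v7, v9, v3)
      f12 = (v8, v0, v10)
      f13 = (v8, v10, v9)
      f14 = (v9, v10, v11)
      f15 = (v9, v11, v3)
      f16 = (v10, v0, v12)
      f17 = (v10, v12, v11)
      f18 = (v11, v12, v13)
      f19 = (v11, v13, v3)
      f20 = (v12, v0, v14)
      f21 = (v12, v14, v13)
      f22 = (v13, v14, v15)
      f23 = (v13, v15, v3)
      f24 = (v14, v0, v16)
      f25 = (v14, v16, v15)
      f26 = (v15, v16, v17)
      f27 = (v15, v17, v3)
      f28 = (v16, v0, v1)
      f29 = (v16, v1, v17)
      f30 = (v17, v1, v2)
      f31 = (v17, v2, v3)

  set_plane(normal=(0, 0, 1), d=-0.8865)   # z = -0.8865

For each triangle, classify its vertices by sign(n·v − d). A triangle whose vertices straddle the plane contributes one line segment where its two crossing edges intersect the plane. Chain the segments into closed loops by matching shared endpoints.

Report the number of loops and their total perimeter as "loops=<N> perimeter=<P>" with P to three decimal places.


Straddling triangles (16 of 32):
  (v1,v4,v2) [--+] → (1.23138, 1.14608, -0.8865)–(1.7061, 0, -0.8865)  len=1.2405
  (v2,v4,v5) [+-+] → (1.23138, 1.14608, -0.8865)–(1.2064, 1.2064, -0.8865)  len=0.0653
  (v4,v6,v5) [--+] → (0.06032, 1.68111, -0.8865)–(1.2064, 1.2064, -0.8865)  len=1.2405
  (v5,v6,v7) [+-+] → (0.06032, 1.68111, -0.8865)–(0, 1.7061, -0.8865)  len=0.0653
  (v6,v8,v7) [--+] → (-1.14608, 1.23138, -0.8865)–(0, 1.7061, -0.8865)  len=1.2405
  (v7,v8,v9) [+-+] → (-1.14608, 1.23138, -0.8865)–(-1.2064, 1.2064, -0.8865)  len=0.0653
  (v8,v10,v9) [--+] → (-1.68111, 0.06032, -0.8865)–(-1.2064, 1.2064, -0.8865)  len=1.2405
  (v9,v10,v11) [+-+] → (-1.68111, 0.06032, -0.8865)–(-1.7061, 0, -0.8865)  len=0.0653
  (v10,v12,v11) [--+] → (-1.23138, -1.14608, -0.8865)–(-1.7061, 0, -0.8865)  len=1.2405
  (v11,v12,v13) [+-+] → (-1.23138, -1.14608, -0.8865)–(-1.2064, -1.2064, -0.8865)  len=0.0653
  (v12,v14,v13) [--+] → (-0.06032, -1.68111, -0.8865)–(-1.2064, -1.2064, -0.8865)  len=1.2405
  (v13,v14,v15) [+-+] → (-0.06032, -1.68111, -0.8865)–(0, -1.7061, -0.8865)  len=0.0653
  (v14,v16,v15) [--+] → (1.14608, -1.23138, -0.8865)–(0, -1.7061, -0.8865)  len=1.2405
  (v15,v16,v17) [+-+] → (1.14608, -1.23138, -0.8865)–(1.2064, -1.2064, -0.8865)  len=0.0653
  (v16,v1,v17) [--+] → (1.68111, -0.06032, -0.8865)–(1.2064, -1.2064, -0.8865)  len=1.2405
  (v17,v1,v2) [+-+] → (1.68111, -0.06032, -0.8865)–(1.7061, 0, -0.8865)  len=0.0653

Chained into 1 loop(s):
  loop 1: 16 segments, perimeter = 10.4464
Total perimeter = 10.446

loops=1 perimeter=10.446


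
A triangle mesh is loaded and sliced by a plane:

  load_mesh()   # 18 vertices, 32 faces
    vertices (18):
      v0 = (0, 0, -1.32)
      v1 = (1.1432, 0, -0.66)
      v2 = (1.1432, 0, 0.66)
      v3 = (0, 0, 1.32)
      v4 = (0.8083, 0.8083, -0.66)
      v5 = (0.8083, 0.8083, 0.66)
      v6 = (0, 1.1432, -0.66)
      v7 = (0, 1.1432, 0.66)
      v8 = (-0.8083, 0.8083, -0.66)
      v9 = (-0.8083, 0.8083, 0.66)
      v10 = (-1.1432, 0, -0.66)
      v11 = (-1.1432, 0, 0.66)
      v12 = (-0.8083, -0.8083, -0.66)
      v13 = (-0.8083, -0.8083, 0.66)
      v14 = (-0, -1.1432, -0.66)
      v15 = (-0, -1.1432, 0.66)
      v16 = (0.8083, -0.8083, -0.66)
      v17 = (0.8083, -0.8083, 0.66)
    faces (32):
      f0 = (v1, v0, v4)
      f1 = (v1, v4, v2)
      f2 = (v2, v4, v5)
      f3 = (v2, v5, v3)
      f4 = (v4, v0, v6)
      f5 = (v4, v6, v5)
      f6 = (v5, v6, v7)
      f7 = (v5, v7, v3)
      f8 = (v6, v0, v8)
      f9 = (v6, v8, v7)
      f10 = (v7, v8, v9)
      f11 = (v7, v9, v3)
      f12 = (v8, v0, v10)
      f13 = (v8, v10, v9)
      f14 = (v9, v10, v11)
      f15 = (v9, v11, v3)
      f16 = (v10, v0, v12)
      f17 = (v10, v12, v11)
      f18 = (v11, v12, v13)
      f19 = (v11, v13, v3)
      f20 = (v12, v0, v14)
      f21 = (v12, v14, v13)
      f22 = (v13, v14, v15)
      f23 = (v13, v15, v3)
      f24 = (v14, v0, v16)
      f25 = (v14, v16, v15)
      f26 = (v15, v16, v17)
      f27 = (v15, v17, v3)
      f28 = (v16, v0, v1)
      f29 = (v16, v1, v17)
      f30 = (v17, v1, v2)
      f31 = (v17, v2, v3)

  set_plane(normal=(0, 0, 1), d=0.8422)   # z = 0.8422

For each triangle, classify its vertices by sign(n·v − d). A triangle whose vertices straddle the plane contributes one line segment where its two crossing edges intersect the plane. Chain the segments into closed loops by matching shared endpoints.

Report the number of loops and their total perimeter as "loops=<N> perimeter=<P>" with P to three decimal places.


loops=1 perimeter=5.067

Straddling triangles (8 of 32):
  (v2,v5,v3) [--+] → (0.58516, 0.58516, 0.8422)–(0.827608, 0, 0.8422)  len=0.6334
  (v5,v7,v3) [--+] → (0, 0.827608, 0.8422)–(0.58516, 0.58516, 0.8422)  len=0.6334
  (v7,v9,v3) [--+] → (-0.58516, 0.58516, 0.8422)–(0, 0.827608, 0.8422)  len=0.6334
  (v9,v11,v3) [--+] → (-0.827608, 0, 0.8422)–(-0.58516, 0.58516, 0.8422)  len=0.6334
  (v11,v13,v3) [--+] → (-0.58516, -0.58516, 0.8422)–(-0.827608, 0, 0.8422)  len=0.6334
  (v13,v15,v3) [--+] → (0, -0.827608, 0.8422)–(-0.58516, -0.58516, 0.8422)  len=0.6334
  (v15,v17,v3) [--+] → (0.58516, -0.58516, 0.8422)–(0, -0.827608, 0.8422)  len=0.6334
  (v17,v2,v3) [--+] → (0.827608, 0, 0.8422)–(0.58516, -0.58516, 0.8422)  len=0.6334

Chained into 1 loop(s):
  loop 1: 8 segments, perimeter = 5.0672
Total perimeter = 5.067


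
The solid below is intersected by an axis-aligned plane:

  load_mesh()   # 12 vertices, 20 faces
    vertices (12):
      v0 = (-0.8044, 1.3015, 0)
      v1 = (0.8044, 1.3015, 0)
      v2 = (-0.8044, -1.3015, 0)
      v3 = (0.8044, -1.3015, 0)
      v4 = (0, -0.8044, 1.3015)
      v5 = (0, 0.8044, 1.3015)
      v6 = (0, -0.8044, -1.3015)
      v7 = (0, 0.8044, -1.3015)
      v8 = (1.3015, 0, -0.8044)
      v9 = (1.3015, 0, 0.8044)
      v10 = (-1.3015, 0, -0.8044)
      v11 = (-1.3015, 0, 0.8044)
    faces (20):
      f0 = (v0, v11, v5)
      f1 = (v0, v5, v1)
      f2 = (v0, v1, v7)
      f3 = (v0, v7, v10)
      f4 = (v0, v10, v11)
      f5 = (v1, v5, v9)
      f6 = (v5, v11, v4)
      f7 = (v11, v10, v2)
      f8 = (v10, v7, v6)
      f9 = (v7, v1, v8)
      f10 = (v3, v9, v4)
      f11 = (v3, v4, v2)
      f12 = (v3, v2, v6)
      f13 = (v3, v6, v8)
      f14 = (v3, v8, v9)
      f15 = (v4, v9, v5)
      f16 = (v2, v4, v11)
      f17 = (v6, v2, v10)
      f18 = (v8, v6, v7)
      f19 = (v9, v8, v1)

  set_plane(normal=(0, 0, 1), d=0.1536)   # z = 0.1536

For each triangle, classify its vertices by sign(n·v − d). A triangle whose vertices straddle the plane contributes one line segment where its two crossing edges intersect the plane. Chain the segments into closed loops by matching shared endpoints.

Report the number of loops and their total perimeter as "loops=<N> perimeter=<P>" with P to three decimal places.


Straddling triangles (10 of 20):
  (v0,v11,v5) [-++] → (-0.899321, 1.05298, 0.1536)–(-0.709467, 1.24283, 0.1536)  len=0.2685
  (v0,v5,v1) [-+-] → (-0.709467, 1.24283, 0.1536)–(0.709467, 1.24283, 0.1536)  len=1.4189
  (v0,v10,v11) [--+] → (-1.3015, 0, 0.1536)–(-0.899321, 1.05298, 0.1536)  len=1.1272
  (v1,v5,v9) [-++] → (0.709467, 1.24283, 0.1536)–(0.899321, 1.05298, 0.1536)  len=0.2685
  (v11,v10,v2) [+--] → (-1.3015, 0, 0.1536)–(-0.899321, -1.05298, 0.1536)  len=1.1272
  (v3,v9,v4) [-++] → (0.899321, -1.05298, 0.1536)–(0.709467, -1.24283, 0.1536)  len=0.2685
  (v3,v4,v2) [-+-] → (0.709467, -1.24283, 0.1536)–(-0.709467, -1.24283, 0.1536)  len=1.4189
  (v3,v8,v9) [--+] → (1.3015, 0, 0.1536)–(0.899321, -1.05298, 0.1536)  len=1.1272
  (v2,v4,v11) [-++] → (-0.709467, -1.24283, 0.1536)–(-0.899321, -1.05298, 0.1536)  len=0.2685
  (v9,v8,v1) [+--] → (1.3015, 0, 0.1536)–(0.899321, 1.05298, 0.1536)  len=1.1272

Chained into 1 loop(s):
  loop 1: 10 segments, perimeter = 8.4205
Total perimeter = 8.421

loops=1 perimeter=8.421


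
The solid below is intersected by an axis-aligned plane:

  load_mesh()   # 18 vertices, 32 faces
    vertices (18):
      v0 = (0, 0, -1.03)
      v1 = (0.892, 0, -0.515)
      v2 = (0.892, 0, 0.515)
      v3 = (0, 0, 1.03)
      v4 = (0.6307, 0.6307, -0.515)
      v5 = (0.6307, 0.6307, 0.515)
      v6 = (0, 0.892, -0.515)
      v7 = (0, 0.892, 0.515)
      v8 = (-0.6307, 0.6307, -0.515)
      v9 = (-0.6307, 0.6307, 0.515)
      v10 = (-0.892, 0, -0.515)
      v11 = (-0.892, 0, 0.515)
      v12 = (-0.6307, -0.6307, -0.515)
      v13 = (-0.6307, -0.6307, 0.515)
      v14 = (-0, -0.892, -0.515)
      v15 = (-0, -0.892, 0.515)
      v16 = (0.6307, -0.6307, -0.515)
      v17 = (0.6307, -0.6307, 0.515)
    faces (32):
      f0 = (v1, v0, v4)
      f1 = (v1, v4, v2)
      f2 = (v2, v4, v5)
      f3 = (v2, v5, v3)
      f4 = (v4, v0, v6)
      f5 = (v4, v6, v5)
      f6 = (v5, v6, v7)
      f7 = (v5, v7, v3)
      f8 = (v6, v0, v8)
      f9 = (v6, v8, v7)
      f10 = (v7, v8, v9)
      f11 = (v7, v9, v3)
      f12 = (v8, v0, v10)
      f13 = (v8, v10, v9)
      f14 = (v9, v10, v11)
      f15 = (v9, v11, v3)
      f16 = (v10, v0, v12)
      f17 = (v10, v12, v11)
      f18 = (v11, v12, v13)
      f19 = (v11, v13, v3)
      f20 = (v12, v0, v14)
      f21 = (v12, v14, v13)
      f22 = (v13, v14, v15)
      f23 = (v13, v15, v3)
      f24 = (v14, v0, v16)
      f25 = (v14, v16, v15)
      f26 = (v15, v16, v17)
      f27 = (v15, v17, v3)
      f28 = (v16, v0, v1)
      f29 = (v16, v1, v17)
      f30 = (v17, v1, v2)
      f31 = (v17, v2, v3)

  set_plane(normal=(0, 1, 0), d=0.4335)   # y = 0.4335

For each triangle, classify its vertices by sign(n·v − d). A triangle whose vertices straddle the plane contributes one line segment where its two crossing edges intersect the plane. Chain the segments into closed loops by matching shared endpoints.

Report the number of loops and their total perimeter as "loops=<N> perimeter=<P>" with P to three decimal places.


loops=1 perimeter=5.131

Straddling triangles (12 of 32):
  (v1,v0,v4) [--+] → (0.4335, 0.4335, -0.676024)–(0.7124, 0.4335, -0.515)  len=0.3220
  (v1,v4,v2) [-+-] → (0.7124, 0.4335, -0.515)–(0.7124, 0.4335, -0.192951)  len=0.3220
  (v2,v4,v5) [-++] → (0.7124, 0.4335, -0.192951)–(0.7124, 0.4335, 0.515)  len=0.7080
  (v2,v5,v3) [-+-] → (0.7124, 0.4335, 0.515)–(0.4335, 0.4335, 0.676024)  len=0.3220
  (v4,v0,v6) [+-+] → (0.4335, 0.4335, -0.676024)–(0, 0.4335, -0.779717)  len=0.4457
  (v5,v7,v3) [++-] → (0, 0.4335, 0.779717)–(0.4335, 0.4335, 0.676024)  len=0.4457
  (v6,v0,v8) [+-+] → (0, 0.4335, -0.779717)–(-0.4335, 0.4335, -0.676024)  len=0.4457
  (v7,v9,v3) [++-] → (-0.4335, 0.4335, 0.676024)–(0, 0.4335, 0.779717)  len=0.4457
  (v8,v0,v10) [+--] → (-0.4335, 0.4335, -0.676024)–(-0.7124, 0.4335, -0.515)  len=0.3220
  (v8,v10,v9) [+-+] → (-0.7124, 0.4335, -0.515)–(-0.7124, 0.4335, 0.192951)  len=0.7080
  (v9,v10,v11) [+--] → (-0.7124, 0.4335, 0.192951)–(-0.7124, 0.4335, 0.515)  len=0.3220
  (v9,v11,v3) [+--] → (-0.7124, 0.4335, 0.515)–(-0.4335, 0.4335, 0.676024)  len=0.3220

Chained into 1 loop(s):
  loop 1: 12 segments, perimeter = 5.1311
Total perimeter = 5.131


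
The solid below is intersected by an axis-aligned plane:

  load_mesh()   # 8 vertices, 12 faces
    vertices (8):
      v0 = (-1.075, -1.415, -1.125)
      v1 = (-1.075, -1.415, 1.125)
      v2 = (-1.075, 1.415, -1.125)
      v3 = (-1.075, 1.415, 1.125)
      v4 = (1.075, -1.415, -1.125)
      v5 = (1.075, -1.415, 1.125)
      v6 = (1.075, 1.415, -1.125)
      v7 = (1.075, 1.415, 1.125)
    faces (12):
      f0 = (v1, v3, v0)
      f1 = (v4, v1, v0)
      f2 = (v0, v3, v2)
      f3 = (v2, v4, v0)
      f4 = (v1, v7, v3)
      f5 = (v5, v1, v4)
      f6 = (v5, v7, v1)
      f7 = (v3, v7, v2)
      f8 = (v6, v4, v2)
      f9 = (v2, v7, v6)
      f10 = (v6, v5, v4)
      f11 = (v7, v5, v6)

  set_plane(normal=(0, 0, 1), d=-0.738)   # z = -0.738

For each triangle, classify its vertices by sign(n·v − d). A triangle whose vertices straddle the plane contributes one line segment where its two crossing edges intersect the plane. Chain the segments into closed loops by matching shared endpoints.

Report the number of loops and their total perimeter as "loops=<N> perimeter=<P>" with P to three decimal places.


loops=1 perimeter=9.960

Straddling triangles (8 of 12):
  (v1,v3,v0) [++-] → (-1.075, -0.92824, -0.738)–(-1.075, -1.415, -0.738)  len=0.4868
  (v4,v1,v0) [-+-] → (0.7052, -1.415, -0.738)–(-1.075, -1.415, -0.738)  len=1.7802
  (v0,v3,v2) [-+-] → (-1.075, -0.92824, -0.738)–(-1.075, 1.415, -0.738)  len=2.3432
  (v5,v1,v4) [++-] → (0.7052, -1.415, -0.738)–(1.075, -1.415, -0.738)  len=0.3698
  (v3,v7,v2) [++-] → (-0.7052, 1.415, -0.738)–(-1.075, 1.415, -0.738)  len=0.3698
  (v2,v7,v6) [-+-] → (-0.7052, 1.415, -0.738)–(1.075, 1.415, -0.738)  len=1.7802
  (v6,v5,v4) [-+-] → (1.075, 0.92824, -0.738)–(1.075, -1.415, -0.738)  len=2.3432
  (v7,v5,v6) [++-] → (1.075, 0.92824, -0.738)–(1.075, 1.415, -0.738)  len=0.4868

Chained into 1 loop(s):
  loop 1: 8 segments, perimeter = 9.9600
Total perimeter = 9.960


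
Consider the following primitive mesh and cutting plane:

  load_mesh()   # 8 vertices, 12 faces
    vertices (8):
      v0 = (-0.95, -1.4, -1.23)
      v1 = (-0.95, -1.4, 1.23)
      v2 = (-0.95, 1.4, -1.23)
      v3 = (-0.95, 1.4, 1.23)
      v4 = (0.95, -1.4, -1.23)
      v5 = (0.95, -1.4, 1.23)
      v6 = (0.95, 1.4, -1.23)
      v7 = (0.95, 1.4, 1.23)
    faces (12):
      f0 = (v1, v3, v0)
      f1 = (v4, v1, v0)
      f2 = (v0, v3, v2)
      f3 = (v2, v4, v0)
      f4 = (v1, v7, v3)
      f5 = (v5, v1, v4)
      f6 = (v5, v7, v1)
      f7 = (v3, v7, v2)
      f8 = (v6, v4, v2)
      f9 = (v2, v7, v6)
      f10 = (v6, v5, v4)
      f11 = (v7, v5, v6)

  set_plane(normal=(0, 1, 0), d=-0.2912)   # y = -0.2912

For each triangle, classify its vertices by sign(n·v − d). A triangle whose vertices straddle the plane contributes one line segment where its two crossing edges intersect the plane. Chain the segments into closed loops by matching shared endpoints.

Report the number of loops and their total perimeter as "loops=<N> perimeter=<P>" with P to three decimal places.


loops=1 perimeter=8.720

Straddling triangles (8 of 12):
  (v1,v3,v0) [-+-] → (-0.95, -0.2912, 1.23)–(-0.95, -0.2912, -0.25584)  len=1.4858
  (v0,v3,v2) [-++] → (-0.95, -0.2912, -0.25584)–(-0.95, -0.2912, -1.23)  len=0.9742
  (v2,v4,v0) [+--] → (0.1976, -0.2912, -1.23)–(-0.95, -0.2912, -1.23)  len=1.1476
  (v1,v7,v3) [-++] → (-0.1976, -0.2912, 1.23)–(-0.95, -0.2912, 1.23)  len=0.7524
  (v5,v7,v1) [-+-] → (0.95, -0.2912, 1.23)–(-0.1976, -0.2912, 1.23)  len=1.1476
  (v6,v4,v2) [+-+] → (0.95, -0.2912, -1.23)–(0.1976, -0.2912, -1.23)  len=0.7524
  (v6,v5,v4) [+--] → (0.95, -0.2912, 0.25584)–(0.95, -0.2912, -1.23)  len=1.4858
  (v7,v5,v6) [+-+] → (0.95, -0.2912, 1.23)–(0.95, -0.2912, 0.25584)  len=0.9742

Chained into 1 loop(s):
  loop 1: 8 segments, perimeter = 8.7200
Total perimeter = 8.720


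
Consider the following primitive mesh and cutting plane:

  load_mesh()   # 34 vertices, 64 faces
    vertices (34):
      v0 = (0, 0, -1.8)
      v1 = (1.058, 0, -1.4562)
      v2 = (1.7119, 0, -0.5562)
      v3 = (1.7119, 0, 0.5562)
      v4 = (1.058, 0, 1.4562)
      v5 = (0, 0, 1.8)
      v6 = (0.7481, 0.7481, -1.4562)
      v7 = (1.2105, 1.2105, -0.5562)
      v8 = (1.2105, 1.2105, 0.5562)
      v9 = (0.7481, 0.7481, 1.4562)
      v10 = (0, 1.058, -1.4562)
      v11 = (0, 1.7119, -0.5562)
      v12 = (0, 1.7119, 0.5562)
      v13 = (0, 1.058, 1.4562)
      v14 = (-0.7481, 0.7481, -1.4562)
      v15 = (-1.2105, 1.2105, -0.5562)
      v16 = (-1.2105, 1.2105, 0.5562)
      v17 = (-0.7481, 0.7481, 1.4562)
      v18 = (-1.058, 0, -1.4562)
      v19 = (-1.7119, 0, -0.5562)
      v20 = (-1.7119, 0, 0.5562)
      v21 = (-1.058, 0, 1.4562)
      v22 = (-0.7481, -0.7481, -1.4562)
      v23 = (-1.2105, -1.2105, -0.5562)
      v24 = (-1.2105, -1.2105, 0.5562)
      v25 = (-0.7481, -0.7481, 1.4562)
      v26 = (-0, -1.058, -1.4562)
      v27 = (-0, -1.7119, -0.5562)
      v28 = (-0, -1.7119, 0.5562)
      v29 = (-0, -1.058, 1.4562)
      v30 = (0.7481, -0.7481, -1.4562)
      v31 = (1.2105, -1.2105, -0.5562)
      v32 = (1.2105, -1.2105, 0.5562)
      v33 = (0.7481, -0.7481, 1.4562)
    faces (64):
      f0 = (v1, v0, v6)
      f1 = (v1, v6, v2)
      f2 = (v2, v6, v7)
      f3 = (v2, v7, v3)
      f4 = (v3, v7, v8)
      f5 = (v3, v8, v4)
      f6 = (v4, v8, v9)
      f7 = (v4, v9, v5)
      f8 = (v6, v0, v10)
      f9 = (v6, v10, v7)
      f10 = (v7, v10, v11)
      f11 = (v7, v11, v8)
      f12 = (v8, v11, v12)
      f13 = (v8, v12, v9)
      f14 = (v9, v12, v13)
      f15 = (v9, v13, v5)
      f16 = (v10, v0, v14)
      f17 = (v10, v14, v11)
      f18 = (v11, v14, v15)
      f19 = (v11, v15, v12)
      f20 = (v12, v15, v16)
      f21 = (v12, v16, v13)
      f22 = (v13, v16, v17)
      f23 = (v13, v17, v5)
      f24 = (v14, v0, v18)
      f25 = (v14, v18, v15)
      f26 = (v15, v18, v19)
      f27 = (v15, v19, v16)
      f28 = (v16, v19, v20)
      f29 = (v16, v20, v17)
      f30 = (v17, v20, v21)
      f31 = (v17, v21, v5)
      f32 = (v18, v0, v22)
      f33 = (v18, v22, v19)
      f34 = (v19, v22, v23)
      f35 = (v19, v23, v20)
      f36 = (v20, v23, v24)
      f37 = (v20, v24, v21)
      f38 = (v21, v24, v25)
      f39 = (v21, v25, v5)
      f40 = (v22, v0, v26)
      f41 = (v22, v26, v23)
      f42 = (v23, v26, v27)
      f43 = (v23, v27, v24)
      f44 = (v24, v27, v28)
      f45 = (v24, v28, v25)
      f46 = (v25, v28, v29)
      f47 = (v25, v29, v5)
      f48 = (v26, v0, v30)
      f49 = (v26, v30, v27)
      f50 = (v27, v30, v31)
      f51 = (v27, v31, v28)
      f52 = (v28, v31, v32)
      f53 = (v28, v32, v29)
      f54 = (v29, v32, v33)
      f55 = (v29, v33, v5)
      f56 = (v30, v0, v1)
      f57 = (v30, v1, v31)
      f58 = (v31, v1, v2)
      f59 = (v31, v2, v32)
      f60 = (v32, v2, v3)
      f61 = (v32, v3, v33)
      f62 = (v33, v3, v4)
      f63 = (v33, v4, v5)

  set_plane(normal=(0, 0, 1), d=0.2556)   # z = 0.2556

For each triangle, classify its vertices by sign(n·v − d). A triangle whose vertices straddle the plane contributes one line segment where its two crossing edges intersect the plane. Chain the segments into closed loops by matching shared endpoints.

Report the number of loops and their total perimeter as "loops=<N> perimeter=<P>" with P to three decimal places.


Straddling triangles (16 of 64):
  (v2,v7,v3) [--+] → (1.57641, 0.327109, 0.2556)–(1.7119, 0, 0.2556)  len=0.3541
  (v3,v7,v8) [+-+] → (1.57641, 0.327109, 0.2556)–(1.2105, 1.2105, 0.2556)  len=0.9562
  (v7,v11,v8) [--+] → (0.883391, 1.34599, 0.2556)–(1.2105, 1.2105, 0.2556)  len=0.3541
  (v8,v11,v12) [+-+] → (0.883391, 1.34599, 0.2556)–(0, 1.7119, 0.2556)  len=0.9562
  (v11,v15,v12) [--+] → (-0.327109, 1.57641, 0.2556)–(0, 1.7119, 0.2556)  len=0.3541
  (v12,v15,v16) [+-+] → (-0.327109, 1.57641, 0.2556)–(-1.2105, 1.2105, 0.2556)  len=0.9562
  (v15,v19,v16) [--+] → (-1.34599, 0.883391, 0.2556)–(-1.2105, 1.2105, 0.2556)  len=0.3541
  (v16,v19,v20) [+-+] → (-1.34599, 0.883391, 0.2556)–(-1.7119, 0, 0.2556)  len=0.9562
  (v19,v23,v20) [--+] → (-1.57641, -0.327109, 0.2556)–(-1.7119, 0, 0.2556)  len=0.3541
  (v20,v23,v24) [+-+] → (-1.57641, -0.327109, 0.2556)–(-1.2105, -1.2105, 0.2556)  len=0.9562
  (v23,v27,v24) [--+] → (-0.883391, -1.34599, 0.2556)–(-1.2105, -1.2105, 0.2556)  len=0.3541
  (v24,v27,v28) [+-+] → (-0.883391, -1.34599, 0.2556)–(0, -1.7119, 0.2556)  len=0.9562
  (v27,v31,v28) [--+] → (0.327109, -1.57641, 0.2556)–(0, -1.7119, 0.2556)  len=0.3541
  (v28,v31,v32) [+-+] → (0.327109, -1.57641, 0.2556)–(1.2105, -1.2105, 0.2556)  len=0.9562
  (v31,v2,v32) [--+] → (1.34599, -0.883391, 0.2556)–(1.2105, -1.2105, 0.2556)  len=0.3541
  (v32,v2,v3) [+-+] → (1.34599, -0.883391, 0.2556)–(1.7119, 0, 0.2556)  len=0.9562

Chained into 1 loop(s):
  loop 1: 16 segments, perimeter = 10.4819
Total perimeter = 10.482

loops=1 perimeter=10.482


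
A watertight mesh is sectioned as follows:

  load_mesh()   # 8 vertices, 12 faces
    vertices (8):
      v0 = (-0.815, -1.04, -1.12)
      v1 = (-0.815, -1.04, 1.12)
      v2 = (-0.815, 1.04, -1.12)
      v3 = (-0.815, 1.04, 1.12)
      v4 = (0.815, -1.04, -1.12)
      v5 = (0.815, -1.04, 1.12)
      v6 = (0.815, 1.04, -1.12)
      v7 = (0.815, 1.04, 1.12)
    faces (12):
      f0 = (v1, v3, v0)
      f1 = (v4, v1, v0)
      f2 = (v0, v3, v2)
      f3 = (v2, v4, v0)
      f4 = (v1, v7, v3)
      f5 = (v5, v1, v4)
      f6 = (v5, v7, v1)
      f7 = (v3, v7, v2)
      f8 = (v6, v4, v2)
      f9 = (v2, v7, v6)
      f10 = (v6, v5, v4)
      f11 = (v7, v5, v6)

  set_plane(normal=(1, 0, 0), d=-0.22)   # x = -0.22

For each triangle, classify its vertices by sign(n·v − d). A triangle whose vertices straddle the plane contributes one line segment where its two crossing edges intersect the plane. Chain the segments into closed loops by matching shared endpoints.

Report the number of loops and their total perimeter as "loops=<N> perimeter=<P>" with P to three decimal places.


loops=1 perimeter=8.640

Straddling triangles (8 of 12):
  (v4,v1,v0) [+--] → (-0.22, -1.04, 0.302331)–(-0.22, -1.04, -1.12)  len=1.4223
  (v2,v4,v0) [-+-] → (-0.22, 0.280736, -1.12)–(-0.22, -1.04, -1.12)  len=1.3207
  (v1,v7,v3) [-+-] → (-0.22, -0.280736, 1.12)–(-0.22, 1.04, 1.12)  len=1.3207
  (v5,v1,v4) [+-+] → (-0.22, -1.04, 1.12)–(-0.22, -1.04, 0.302331)  len=0.8177
  (v5,v7,v1) [++-] → (-0.22, -0.280736, 1.12)–(-0.22, -1.04, 1.12)  len=0.7593
  (v3,v7,v2) [-+-] → (-0.22, 1.04, 1.12)–(-0.22, 1.04, -0.302331)  len=1.4223
  (v6,v4,v2) [++-] → (-0.22, 0.280736, -1.12)–(-0.22, 1.04, -1.12)  len=0.7593
  (v2,v7,v6) [-++] → (-0.22, 1.04, -0.302331)–(-0.22, 1.04, -1.12)  len=0.8177

Chained into 1 loop(s):
  loop 1: 8 segments, perimeter = 8.6400
Total perimeter = 8.640


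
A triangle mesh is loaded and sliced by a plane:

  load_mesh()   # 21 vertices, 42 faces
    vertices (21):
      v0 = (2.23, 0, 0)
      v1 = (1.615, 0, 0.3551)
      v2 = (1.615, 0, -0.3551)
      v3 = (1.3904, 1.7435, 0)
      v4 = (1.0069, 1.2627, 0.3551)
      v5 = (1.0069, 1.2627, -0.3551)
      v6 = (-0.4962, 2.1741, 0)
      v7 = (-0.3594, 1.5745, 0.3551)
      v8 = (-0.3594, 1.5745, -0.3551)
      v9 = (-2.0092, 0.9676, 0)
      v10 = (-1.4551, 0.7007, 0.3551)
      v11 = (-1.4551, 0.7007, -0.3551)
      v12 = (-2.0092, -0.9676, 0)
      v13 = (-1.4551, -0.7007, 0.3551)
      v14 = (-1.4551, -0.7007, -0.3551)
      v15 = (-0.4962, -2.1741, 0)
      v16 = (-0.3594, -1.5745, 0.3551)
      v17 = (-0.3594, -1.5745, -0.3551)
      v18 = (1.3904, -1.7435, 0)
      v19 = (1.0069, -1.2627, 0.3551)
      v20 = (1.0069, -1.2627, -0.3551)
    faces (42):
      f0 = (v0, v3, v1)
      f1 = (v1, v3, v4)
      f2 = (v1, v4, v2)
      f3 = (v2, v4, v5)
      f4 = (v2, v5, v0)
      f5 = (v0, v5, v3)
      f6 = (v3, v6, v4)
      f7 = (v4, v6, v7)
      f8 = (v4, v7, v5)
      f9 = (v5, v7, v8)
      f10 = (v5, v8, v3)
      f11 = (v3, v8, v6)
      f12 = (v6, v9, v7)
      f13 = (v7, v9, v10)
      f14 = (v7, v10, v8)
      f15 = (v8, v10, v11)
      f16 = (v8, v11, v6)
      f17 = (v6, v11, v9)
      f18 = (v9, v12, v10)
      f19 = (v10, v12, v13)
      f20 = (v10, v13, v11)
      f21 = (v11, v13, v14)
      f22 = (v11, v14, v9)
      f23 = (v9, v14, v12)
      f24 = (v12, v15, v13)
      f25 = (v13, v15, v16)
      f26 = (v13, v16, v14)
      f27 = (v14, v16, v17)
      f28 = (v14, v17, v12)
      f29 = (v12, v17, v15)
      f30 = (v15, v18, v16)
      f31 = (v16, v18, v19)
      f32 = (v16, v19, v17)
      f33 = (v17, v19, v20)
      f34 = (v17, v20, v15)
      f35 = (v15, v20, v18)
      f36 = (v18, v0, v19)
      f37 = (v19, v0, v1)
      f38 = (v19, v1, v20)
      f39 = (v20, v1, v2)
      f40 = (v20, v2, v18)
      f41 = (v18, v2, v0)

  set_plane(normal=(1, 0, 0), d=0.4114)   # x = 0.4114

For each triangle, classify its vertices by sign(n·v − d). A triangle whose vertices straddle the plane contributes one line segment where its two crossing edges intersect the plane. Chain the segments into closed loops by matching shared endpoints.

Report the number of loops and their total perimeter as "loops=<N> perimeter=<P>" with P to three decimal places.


loops=2 perimeter=4.101

Straddling triangles (12 of 42):
  (v3,v6,v4) [+-+] → (0.4114, 1.96695, 0)–(0.4114, 1.62378, 0.214416)  len=0.4046
  (v4,v6,v7) [+--] → (0.4114, 1.62378, 0.214416)–(0.4114, 1.3986, 0.3551)  len=0.2655
  (v4,v7,v5) [+-+] → (0.4114, 1.3986, 0.3551)–(0.4114, 1.3986, -0.0455603)  len=0.4007
  (v5,v7,v8) [+--] → (0.4114, 1.3986, -0.0455603)–(0.4114, 1.3986, -0.3551)  len=0.3095
  (v5,v8,v3) [+-+] → (0.4114, 1.3986, -0.3551)–(0.4114, 1.64895, -0.198676)  len=0.2952
  (v3,v8,v6) [+--] → (0.4114, 1.64895, -0.198676)–(0.4114, 1.96695, 0)  len=0.3750
  (v15,v18,v16) [-+-] → (0.4114, -1.96695, 0)–(0.4114, -1.64895, 0.198676)  len=0.3750
  (v16,v18,v19) [-++] → (0.4114, -1.64895, 0.198676)–(0.4114, -1.3986, 0.3551)  len=0.2952
  (v16,v19,v17) [-+-] → (0.4114, -1.3986, 0.3551)–(0.4114, -1.3986, 0.0455603)  len=0.3095
  (v17,v19,v20) [-++] → (0.4114, -1.3986, 0.0455603)–(0.4114, -1.3986, -0.3551)  len=0.4007
  (v17,v20,v15) [-+-] → (0.4114, -1.3986, -0.3551)–(0.4114, -1.62378, -0.214416)  len=0.2655
  (v15,v20,v18) [-++] → (0.4114, -1.62378, -0.214416)–(0.4114, -1.96695, 0)  len=0.4046

Chained into 2 loop(s):
  loop 1: 6 segments, perimeter = 2.0505
  loop 2: 6 segments, perimeter = 2.0505
Total perimeter = 4.101


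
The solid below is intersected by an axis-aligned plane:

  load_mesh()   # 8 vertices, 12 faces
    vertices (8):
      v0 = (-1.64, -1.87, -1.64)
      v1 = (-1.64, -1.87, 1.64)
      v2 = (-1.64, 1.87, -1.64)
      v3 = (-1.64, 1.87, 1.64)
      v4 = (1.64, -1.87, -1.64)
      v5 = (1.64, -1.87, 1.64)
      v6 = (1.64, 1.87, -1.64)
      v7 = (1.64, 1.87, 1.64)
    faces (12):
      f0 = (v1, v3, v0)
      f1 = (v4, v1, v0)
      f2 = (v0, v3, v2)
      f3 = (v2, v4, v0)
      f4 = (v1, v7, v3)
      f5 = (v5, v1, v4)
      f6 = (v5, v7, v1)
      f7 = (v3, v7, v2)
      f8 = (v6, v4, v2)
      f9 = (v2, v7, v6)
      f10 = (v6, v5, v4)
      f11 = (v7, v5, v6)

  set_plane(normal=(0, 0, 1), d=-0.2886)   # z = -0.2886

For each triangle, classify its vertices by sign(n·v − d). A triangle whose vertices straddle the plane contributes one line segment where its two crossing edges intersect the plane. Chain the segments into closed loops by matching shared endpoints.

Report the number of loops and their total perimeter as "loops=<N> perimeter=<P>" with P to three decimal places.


Straddling triangles (8 of 12):
  (v1,v3,v0) [++-] → (-1.64, -0.329074, -0.2886)–(-1.64, -1.87, -0.2886)  len=1.5409
  (v4,v1,v0) [-+-] → (0.2886, -1.87, -0.2886)–(-1.64, -1.87, -0.2886)  len=1.9286
  (v0,v3,v2) [-+-] → (-1.64, -0.329074, -0.2886)–(-1.64, 1.87, -0.2886)  len=2.1991
  (v5,v1,v4) [++-] → (0.2886, -1.87, -0.2886)–(1.64, -1.87, -0.2886)  len=1.3514
  (v3,v7,v2) [++-] → (-0.2886, 1.87, -0.2886)–(-1.64, 1.87, -0.2886)  len=1.3514
  (v2,v7,v6) [-+-] → (-0.2886, 1.87, -0.2886)–(1.64, 1.87, -0.2886)  len=1.9286
  (v6,v5,v4) [-+-] → (1.64, 0.329074, -0.2886)–(1.64, -1.87, -0.2886)  len=2.1991
  (v7,v5,v6) [++-] → (1.64, 0.329074, -0.2886)–(1.64, 1.87, -0.2886)  len=1.5409

Chained into 1 loop(s):
  loop 1: 8 segments, perimeter = 14.0400
Total perimeter = 14.040

loops=1 perimeter=14.040
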